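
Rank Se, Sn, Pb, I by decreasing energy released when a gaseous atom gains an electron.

I > Se > Sn > Pb

Se is in period 4, group 16; Sn is in period 5, group 14; I is in period 5, group 17; Pb is in period 6, group 14.
Adding an electron releases more energy for atoms nearer the top right (short of the noble gases).
Here both period and group differ, so the two effects have to be weighed against each other.
Sn > Pb: Sn sits above Pb in group 14, so the down-group effect alone puts Sn higher.
Se > Sn: relative to Sn, both the across-period and down-group shifts push Se's electron affinity up.
I > Se: the two effects oppose for this pair; the across-period effect wins (295 vs 195 kJ/mol).
Approximate values (kJ/mol): Se 195, Sn 107, I 295, Pb 35.
So from highest to lowest: I > Se > Sn > Pb.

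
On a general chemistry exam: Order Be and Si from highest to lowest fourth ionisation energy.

Be > Si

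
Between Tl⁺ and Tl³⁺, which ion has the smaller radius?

Both ions have Z = 81 protons, but Tl³⁺ has lost more electrons, so its remaining electrons feel a larger effective nuclear charge per electron and are pulled in more tightly.
Higher positive charge → smaller ion, so Tl⁺ > Tl³⁺.

Tl³⁺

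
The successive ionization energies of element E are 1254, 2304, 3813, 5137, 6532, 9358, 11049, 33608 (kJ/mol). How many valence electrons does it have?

7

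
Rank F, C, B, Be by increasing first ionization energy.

B, Be, C, F

Be is in period 2, group 2; B is in period 2, group 13; C is in period 2, group 14; F is in period 2, group 17.
First ionization energy rises across a period (greater Z_eff holds electrons more tightly) and falls down a group (valence electrons are farther from the nucleus).
All lie in period 2; the across-period trend (first ionization energy increases left to right) applies, with the exception below.
Note the exception: Be has a higher first ionization energy than B, contrary to the simple trend — removing B's lone 2p electron is easier than breaking Be's filled 2s².
Approximate values (kJ/mol): Be 900, B 801, C 1086, F 1681.
So from lowest to highest: B < Be < C < F.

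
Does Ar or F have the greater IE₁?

F is in period 2, group 17; Ar is in period 3, group 18.
Removing the outermost electron gets harder across a period and easier down a group.
A diagonal step moves right (one effect) and down (the opposite effect) at once.
F > Ar: period and group pull opposite ways; the down-group shift dominates (1681 vs 1521 kJ/mol).
For reference (kJ/mol): F 1681, Ar 1521.
So F has the greater IE₁ (F > Ar).

F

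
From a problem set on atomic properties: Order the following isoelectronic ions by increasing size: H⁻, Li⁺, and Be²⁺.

Be²⁺ < Li⁺ < H⁻

All of these have 2 electrons, so size is governed by nuclear charge alone: the more protons, the stronger the pull on the same electron cloud, and the smaller the ion.
Nuclear charges: Be²⁺ (Z=4), Li⁺ (Z=3), H⁻ (Z=1).
Smallest to largest: Be²⁺ < Li⁺ < H⁻.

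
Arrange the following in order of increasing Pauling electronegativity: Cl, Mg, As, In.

Mg is in period 3, group 2; Cl is in period 3, group 17; As is in period 4, group 15; In is in period 5, group 13.
Atoms toward the upper right of the periodic table pull bonding electrons most strongly.
These span different periods and groups, so the two trends combine.
In > Mg: the two effects oppose for this pair; the across-period effect wins (1.78 vs 1.31).
As > In: relative to In, both the across-period and down-group shifts push As's electronegativity up.
Cl > As: relative to As, both the across-period and down-group shifts push Cl's electronegativity up.
For reference (Pauling): Mg 1.31, Cl 3.16, As 2.18, In 1.78.
So from lowest to highest: Mg < In < As < Cl.

Mg, In, As, Cl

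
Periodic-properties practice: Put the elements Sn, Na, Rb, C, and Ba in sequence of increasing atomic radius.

C is in period 2, group 14; Na is in period 3, group 1; Rb is in period 5, group 1; Sn is in period 5, group 14; Ba is in period 6, group 2.
Moving right in a period, electrons are added to the same shell under a stronger nuclear pull, so atoms get smaller; moving down, a new shell is opened and atoms get larger.
Neither a single period nor a single group — weigh both effects.
Sn > C: they share group 14; the group trend gives Sn the larger value.
Na > Sn: period and group pull opposite ways; the across-period shift dominates (155 vs 140 pm).
Ba > Na: period and group pull opposite ways; the down-group shift dominates (196 vs 155 pm).
Rb > Ba: the two effects oppose for this pair; the across-period effect wins (210 vs 196 pm).
Tabulated atomic radius (pm): C 75, Na 155, Rb 210, Sn 140, Ba 196.
So from smallest to largest: C < Sn < Na < Ba < Rb.

C < Sn < Na < Ba < Rb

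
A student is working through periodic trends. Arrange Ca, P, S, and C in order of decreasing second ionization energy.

The second ionization energy removes an electron from the +1 ion. For each element: Ca⁺ still has 1 valence electron; P⁺ still has 4 valence electrons; S⁺ still has 5 valence electrons; C⁺ still has 3 valence electrons.
All are still removing valence electrons, so compare the +1 ions as you would atoms: IE_2 generally rises across a period (higher Z_eff) and falls down a group (larger shell), subject to the usual subshell exceptions.
Valence configurations: Ca⁺ [Ar]4s¹, P⁺ [Ne]3s²3p², S⁺ [Ne]3s²3p³, C⁺ [He]2s²2p¹.
The numbers (kJ/mol): Ca 1145, P 1907, S 2252, C 2353.
Overall IE_2 order: Ca < P < S < C.

C > S > P > Ca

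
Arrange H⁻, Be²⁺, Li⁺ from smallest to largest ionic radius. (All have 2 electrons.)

All of these have 2 electrons, so size is governed by nuclear charge alone: the more protons, the stronger the pull on the same electron cloud, and the smaller the ion.
Nuclear charges: Be²⁺ (Z=4), Li⁺ (Z=3), H⁻ (Z=1).
Smallest to largest: Be²⁺ < Li⁺ < H⁻.

Be²⁺ < Li⁺ < H⁻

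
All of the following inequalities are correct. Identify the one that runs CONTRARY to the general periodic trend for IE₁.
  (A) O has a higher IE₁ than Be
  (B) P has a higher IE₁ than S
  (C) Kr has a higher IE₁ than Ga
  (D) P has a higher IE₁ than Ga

The general trend: IE₁ increases across a period and decreases down a group.
(A) O (period 2, group 16) vs Be (period 2, group 2): the stated order agrees with the simple trend.
(B) P (period 3, group 15) vs S (period 3, group 16): the stated order contradicts the simple trend.
(C) Kr (period 4, group 18) vs Ga (period 4, group 13): the stated order agrees with the simple trend.
(D) P (period 3, group 15) vs Ga (period 4, group 13): the stated order agrees with the simple trend.
The exception is (B): S (3p⁴) ionizes more easily than half-filled P (3p³) because the paired 3p electron in S is pushed out by e⁻–e⁻ repulsion.

(B)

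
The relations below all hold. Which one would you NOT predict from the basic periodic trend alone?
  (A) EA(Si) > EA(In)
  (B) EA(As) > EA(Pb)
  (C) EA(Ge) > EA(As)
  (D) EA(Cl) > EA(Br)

The general trend: electron affinity increases across a period and decreases down a group.
(A) Si (period 3, group 14) vs In (period 5, group 13): the stated order agrees with the simple trend.
(B) As (period 4, group 15) vs Pb (period 6, group 14): the stated order agrees with the simple trend.
(C) Ge (period 4, group 14) vs As (period 4, group 15): the stated order contradicts the simple trend.
(D) Cl (period 3, group 17) vs Br (period 4, group 17): the stated order agrees with the simple trend.
The exception is (C): adding an electron to As's half-filled 4p³ is unfavourable, so Ge (4p²) has the more exothermic EA.

(C)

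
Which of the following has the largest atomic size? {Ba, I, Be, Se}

Be is in period 2, group 2; Se is in period 4, group 16; I is in period 5, group 17; Ba is in period 6, group 2.
Atomic radius shrinks across a period as nuclear charge pulls the same shell inward, and grows down a group as new shells are added.
These span different periods and groups, so the two trends combine.
Se > Be: period and group pull opposite ways; the down-group shift dominates (116 vs 102 pm).
I > Se: the two effects oppose for this pair; the down-group effect wins (133 vs 116 pm).
Ba > I: both effects reinforce here, so Ba is clearly the larger of the two.
For reference (pm): Be 102, Se 116, I 133, Ba 196.
The largest atomic size among these belongs to Ba.

Ba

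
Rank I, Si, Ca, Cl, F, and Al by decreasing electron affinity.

Cl, F, I, Si, Al, Ca

F is in period 2, group 17; Al is in period 3, group 13; Si is in period 3, group 14; Cl is in period 3, group 17; Ca is in period 4, group 2; I is in period 5, group 17.
Atoms with high Z_eff and room in the valence shell (especially the halogens) have the most exothermic electron affinities.
These span different periods and groups, so the two trends combine.
Al > Ca: relative to Ca, both the across-period and down-group shifts push Al's electron affinity up.
Si > Al: Si lies to the right of Al in period 3, so the across-period effect alone puts Si higher.
I > Si: the two effects oppose for this pair; the across-period effect wins (295 vs 134 kJ/mol).
F > I: they share group 17; the group trend gives F the larger value.
Cl > F: this pair runs against the simple trend — see the exception note.
Note the exception: Cl has a higher electron affinity than F, contrary to the simple trend — F's small 2p subshell makes the incoming electron feel strong e⁻–e⁻ repulsion, so Cl actually releases more energy on gaining an electron.
For reference (kJ/mol): F 328, Al 42, Si 134, Cl 349, Ca 2, I 295.
So from highest to lowest: Cl > F > I > Si > Al > Ca.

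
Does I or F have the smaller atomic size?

F is in period 2, group 17; I is in period 5, group 17.
Atomic radius shrinks across a period as nuclear charge pulls the same shell inward, and grows down a group as new shells are added.
All are in group 17, so atomic radius increases down the group.
So F has the smaller atomic size (F < I).

F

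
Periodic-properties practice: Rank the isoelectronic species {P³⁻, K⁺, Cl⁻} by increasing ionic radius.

All of these have 18 electrons, so size is governed by nuclear charge alone: the more protons, the stronger the pull on the same electron cloud, and the smaller the ion.
Nuclear charges: K⁺ (Z=19), Cl⁻ (Z=17), P³⁻ (Z=15).
Smallest to largest: K⁺ < Cl⁻ < P³⁻.

K⁺ < Cl⁻ < P³⁻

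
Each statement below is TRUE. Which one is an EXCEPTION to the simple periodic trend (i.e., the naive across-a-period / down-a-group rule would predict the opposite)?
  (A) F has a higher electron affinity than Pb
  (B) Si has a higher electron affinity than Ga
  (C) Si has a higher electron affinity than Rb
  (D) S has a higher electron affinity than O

(D)

The general trend: electron affinity increases across a period and decreases down a group.
(A) F (period 2, group 17) vs Pb (period 6, group 14): the stated order agrees with the simple trend.
(B) Si (period 3, group 14) vs Ga (period 4, group 13): the stated order agrees with the simple trend.
(C) Si (period 3, group 14) vs Rb (period 5, group 1): the stated order agrees with the simple trend.
(D) S (period 3, group 16) vs O (period 2, group 16): the stated order contradicts the simple trend.
The exception is (D): the compact 2p subshell of O repels the added electron more than S's larger 3p does.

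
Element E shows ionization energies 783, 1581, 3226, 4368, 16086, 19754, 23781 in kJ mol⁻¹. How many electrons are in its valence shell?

4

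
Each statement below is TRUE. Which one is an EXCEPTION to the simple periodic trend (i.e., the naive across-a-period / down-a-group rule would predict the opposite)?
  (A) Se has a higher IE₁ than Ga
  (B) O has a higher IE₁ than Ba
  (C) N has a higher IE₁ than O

The general trend: IE₁ increases across a period and decreases down a group.
(A) Se (period 4, group 16) vs Ga (period 4, group 13): the stated order agrees with the simple trend.
(B) O (period 2, group 16) vs Ba (period 6, group 2): the stated order agrees with the simple trend.
(C) N (period 2, group 15) vs O (period 2, group 16): the stated order contradicts the simple trend.
The exception is (C): pairing an electron in O's 2p⁴ costs repulsion energy, so O ionizes more easily than half-filled N (2p³).

(C)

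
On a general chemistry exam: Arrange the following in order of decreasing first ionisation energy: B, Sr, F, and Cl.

F > Cl > B > Sr

B is in period 2, group 13; F is in period 2, group 17; Cl is in period 3, group 17; Sr is in period 5, group 2.
First ionization energy rises across a period (greater Z_eff holds electrons more tightly) and falls down a group (valence electrons are farther from the nucleus).
Here both period and group differ, so the two effects have to be weighed against each other.
B > Sr: relative to Sr, both the across-period and down-group shifts push B's first ionization energy up.
Cl > B: period and group pull opposite ways; the across-period shift dominates (1251 vs 801 kJ/mol).
F > Cl: F sits above Cl in group 17, so the down-group effect alone puts F higher.
Tabulated first ionization energy (kJ/mol): B 801, F 1681, Cl 1251, Sr 550.
So from highest to lowest: F > Cl > B > Sr.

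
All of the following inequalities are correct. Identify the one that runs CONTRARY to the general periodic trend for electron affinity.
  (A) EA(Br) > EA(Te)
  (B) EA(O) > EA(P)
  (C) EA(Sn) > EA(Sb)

The general trend: electron affinity increases across a period and decreases down a group.
(A) Br (period 4, group 17) vs Te (period 5, group 16): the stated order agrees with the simple trend.
(B) O (period 2, group 16) vs P (period 3, group 15): the stated order agrees with the simple trend.
(C) Sn (period 5, group 14) vs Sb (period 5, group 15): the stated order contradicts the simple trend.
The exception is (C): adding an electron to Sb's half-filled 5p³ is unfavourable, so Sn has the more exothermic EA.

(C)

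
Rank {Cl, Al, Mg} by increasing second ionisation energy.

Mg < Al < Cl

IE_2 is the cost of taking one more electron from the +1 cation: Cl⁺ still has 6 valence electrons; Al⁺ still has 2 valence electrons; Mg⁺ still has 1 valence electron.
All are still removing valence electrons, so compare the +1 ions as you would atoms: IE_2 generally rises across a period (higher Z_eff) and falls down a group (larger shell), subject to the usual subshell exceptions.
Valence configurations: Cl⁺ [Ne]3s²3p⁴, Al⁺ [Ne]3s², Mg⁺ [Ne]3s¹.
The numbers (kJ/mol): Cl 2298, Al 1817, Mg 1451.
Overall IE_2 order: Mg < Al < Cl.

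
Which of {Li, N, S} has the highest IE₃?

Li

The third ionization energy removes an electron from the +2 ion. For each element: Li²⁺ is already 1 electron into the core; N²⁺ still has 3 valence electrons; S²⁺ still has 4 valence electrons.
Pulling an electron out of a noble-gas core costs far more than removing a remaining valence electron, so Li sits at the high end of IE_3.
Valence configurations: N²⁺ [He]2s²2p¹, S²⁺ [Ne]3s²3p².
Approximate IE_3 values (kJ/mol): Li 11815, N 4578, S 3357.
Hence IE_3: S < N < Li.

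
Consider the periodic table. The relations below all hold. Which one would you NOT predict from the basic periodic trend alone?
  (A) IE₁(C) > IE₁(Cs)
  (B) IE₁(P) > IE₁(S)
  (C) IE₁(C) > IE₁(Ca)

The general trend: first ionization energy increases across a period and decreases down a group.
(A) C (period 2, group 14) vs Cs (period 6, group 1): the stated order agrees with the simple trend.
(B) P (period 3, group 15) vs S (period 3, group 16): the stated order contradicts the simple trend.
(C) C (period 2, group 14) vs Ca (period 4, group 2): the stated order agrees with the simple trend.
The exception is (B): S (3p⁴) ionizes more easily than half-filled P (3p³) because the paired 3p electron in S is pushed out by e⁻–e⁻ repulsion.

(B)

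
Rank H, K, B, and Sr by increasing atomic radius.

Across a period the added protons contract the valence shell; down a group each new principal shell makes the atom larger.
Here both period and group differ, so the two effects have to be weighed against each other.
B > H: period and group pull opposite ways; the down-group shift dominates (85 vs 32 pm).
Sr > B: relative to B, both the across-period and down-group shifts push Sr's atomic radius up.
K > Sr: the two effects oppose for this pair; the across-period effect wins (196 vs 185 pm).
For reference (pm): H 32, B 85, K 196, Sr 185.
So from smallest to largest: H < B < Sr < K.

H, B, Sr, K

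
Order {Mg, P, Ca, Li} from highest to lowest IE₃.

Li, Mg, Ca, P

The third ionization energy removes an electron from the +2 ion. For each element: Mg²⁺ is the bare [Ne] core; P²⁺ still has 3 valence electrons; Ca²⁺ is the bare [Ar] core; Li²⁺ is already 1 electron into the core.
Breaking into a closed-shell core is much more expensive than removing a leftover valence electron — Ca, Mg and Li have the largest IE_3 here.
Tabulated IE_3 (kJ/mol): Mg 7733, P 2914, Ca 4912, Li 11815.
Putting it together, IE_3: P < Ca < Mg < Li.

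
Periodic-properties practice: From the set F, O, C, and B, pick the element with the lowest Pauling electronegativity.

B is in period 2, group 13; C is in period 2, group 14; O is in period 2, group 16; F is in period 2, group 17.
Smaller atoms with higher effective nuclear charge are more electronegative.
All lie in period 2, so electronegativity increases left to right.
The lowest Pauling electronegativity among these belongs to B.

B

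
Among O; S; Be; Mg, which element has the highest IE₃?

Be

After 2 electrons have been removed, what remains? O²⁺ still has 4 valence electrons; S²⁺ still has 4 valence electrons; Be²⁺ is the bare [He] core; Mg²⁺ is the bare [Ne] core.
Breaking into a closed-shell core is much more expensive than removing a leftover valence electron — Mg and Be have the largest IE_3 here.
Valence configurations: O²⁺ [He]2s²2p², S²⁺ [Ne]3s²3p².
Tabulated IE_3 (kJ/mol): O 5300, S 3357, Be 14849, Mg 7733.
Hence IE_3: S < O < Mg < Be.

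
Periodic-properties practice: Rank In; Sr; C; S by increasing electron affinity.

C is in period 2, group 14; S is in period 3, group 16; Sr is in period 5, group 2; In is in period 5, group 13.
Adding an electron releases more energy for atoms nearer the top right (short of the noble gases).
Neither a single period nor a single group — weigh both effects.
In > Sr: both are in period 5; the period trend gives In the larger value.
C > In: both effects reinforce here, so C is clearly the higher of the two.
S > C: the two effects oppose for this pair; the across-period effect wins (200 vs 122 kJ/mol).
Tabulated electron affinity (kJ/mol): C 122, S 200, Sr 5, In 29.
So from lowest to highest: Sr < In < C < S.

Sr < In < C < S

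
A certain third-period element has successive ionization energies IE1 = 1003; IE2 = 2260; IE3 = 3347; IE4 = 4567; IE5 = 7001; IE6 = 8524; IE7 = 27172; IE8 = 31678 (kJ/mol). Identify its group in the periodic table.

Group 16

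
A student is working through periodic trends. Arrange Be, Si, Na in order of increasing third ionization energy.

IE_3 is the cost of taking one more electron from the +2 cation: Be²⁺ is the bare [He] core; Si²⁺ still has 2 valence electrons; Na²⁺ is already 1 electron into the core.
Breaking into a closed-shell core is much more expensive than removing a leftover valence electron — Na and Be have the largest IE_3 here.
Approximate IE_3 values (kJ/mol): Be 14849, Si 3232, Na 6910.
Overall IE_3 order: Si < Na < Be.

Si, Na, Be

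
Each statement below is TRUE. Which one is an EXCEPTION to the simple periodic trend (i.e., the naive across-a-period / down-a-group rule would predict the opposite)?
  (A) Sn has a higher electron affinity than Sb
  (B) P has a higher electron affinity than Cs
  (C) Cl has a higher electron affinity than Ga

(A)

The general trend: electron affinity increases across a period and decreases down a group.
(A) Sn (period 5, group 14) vs Sb (period 5, group 15): the stated order contradicts the simple trend.
(B) P (period 3, group 15) vs Cs (period 6, group 1): the stated order agrees with the simple trend.
(C) Cl (period 3, group 17) vs Ga (period 4, group 13): the stated order agrees with the simple trend.
The exception is (A): adding an electron to Sb's half-filled 5p³ is unfavourable, so Sn has the more exothermic EA.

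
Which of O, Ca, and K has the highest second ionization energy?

Consider each +1 ion: O⁺ still has 5 valence electrons; Ca⁺ still has 1 valence electron; K⁺ is the bare [Ar] core.
Usually core removal costs more than valence removal, but here the competition is close: a tightly held n=2 valence electron can cost more to remove than an n=3 core electron, so the actual values have to decide it.
Valence configurations: O⁺ [He]2s²2p³, Ca⁺ [Ar]4s¹.
Tabulated IE_2 (kJ/mol): O 3388, Ca 1145, K 3052.
So the second ionization energies run Ca < K < O.

O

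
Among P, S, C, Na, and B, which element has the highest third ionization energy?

Na

IE_3 is the cost of taking one more electron from the +2 cation: P²⁺ still has 3 valence electrons; S²⁺ still has 4 valence electrons; C²⁺ still has 2 valence electrons; Na²⁺ is already 1 electron into the core; B²⁺ still has 1 valence electron.
Breaking into a closed-shell core is much more expensive than removing a leftover valence electron — Na has the largest IE_3 here.
Valence configurations: P²⁺ [Ne]3s²3p¹, S²⁺ [Ne]3s²3p², C²⁺ [He]2s², B²⁺ [He]2s¹.
Approximate IE_3 values (kJ/mol): P 2914, S 3357, C 4620, Na 6910, B 3660.
So the third ionization energies run P < S < B < C < Na.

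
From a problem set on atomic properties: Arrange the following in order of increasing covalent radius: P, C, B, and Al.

B is in period 2, group 13; C is in period 2, group 14; Al is in period 3, group 13; P is in period 3, group 15.
Radius decreases left→right (rising Z_eff, same n) and increases top→bottom (higher n).
Neither a single period nor a single group — weigh both effects.
B > C: B lies to the left of C in period 2, so the across-period effect alone puts B larger.
P > B: period and group pull opposite ways; the down-group shift dominates (111 vs 85 pm).
Al > P: both are in period 3; the period trend gives Al the larger value.
Approximate values (pm): B 85, C 75, Al 126, P 111.
So from smallest to largest: C < B < P < Al.

C < B < P < Al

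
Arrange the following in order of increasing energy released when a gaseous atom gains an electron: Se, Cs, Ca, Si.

Ca < Cs < Si < Se

Si is in period 3, group 14; Ca is in period 4, group 2; Se is in period 4, group 16; Cs is in period 6, group 1.
Adding an electron releases more energy for atoms nearer the top right (short of the noble gases).
Here both period and group differ, so the two effects have to be weighed against each other.
Cs > Ca: this pair runs against the simple trend — see the exception note.
Si > Cs: both effects reinforce here, so Si is clearly the higher of the two.
Se > Si: the two effects oppose for this pair; the across-period effect wins (195 vs 134 kJ/mol).
Note the exception: Cs has a higher electron affinity than Ca, contrary to the simple trend — adding an electron to Ca (ns²) has to open a new, higher-energy np subshell, which is unfavourable.
For reference (kJ/mol): Si 134, Ca 2, Se 195, Cs 46.
So from lowest to highest: Ca < Cs < Si < Se.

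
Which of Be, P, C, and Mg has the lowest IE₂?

IE_2 is the cost of taking one more electron from the +1 cation: Be⁺ still has 1 valence electron; P⁺ still has 4 valence electrons; C⁺ still has 3 valence electrons; Mg⁺ still has 1 valence electron.
All are still removing valence electrons, so compare the +1 ions as you would atoms: IE_2 generally rises across a period (higher Z_eff) and falls down a group (larger shell), subject to the usual subshell exceptions.
Valence configurations: Be⁺ [He]2s¹, P⁺ [Ne]3s²3p², C⁺ [He]2s²2p¹, Mg⁺ [Ne]3s¹.
Approximate IE_2 values (kJ/mol): Be 1757, P 1907, C 2353, Mg 1451.
So the second ionization energies run Mg < Be < P < C.

Mg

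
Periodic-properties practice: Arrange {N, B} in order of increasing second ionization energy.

B < N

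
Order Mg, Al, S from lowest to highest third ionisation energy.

Al, S, Mg

The third ionization energy removes an electron from the +2 ion. For each element: Mg²⁺ is the bare [Ne] core; Al²⁺ still has 1 valence electron; S²⁺ still has 4 valence electrons.
Core electrons are held far more tightly than valence electrons, so Mg tops the IE_3 order.
Valence configurations: Al²⁺ [Ne]3s¹, S²⁺ [Ne]3s²3p².
Approximate IE_3 values (kJ/mol): Mg 7733, Al 2745, S 3357.
Putting it together, IE_3: Al < S < Mg.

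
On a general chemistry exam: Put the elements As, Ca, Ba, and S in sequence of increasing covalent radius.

Atomic radius shrinks across a period as nuclear charge pulls the same shell inward, and grows down a group as new shells are added.
These span different periods and groups, so the two trends combine.
As > S: relative to S, both the across-period and down-group shifts push As's atomic radius up.
Ca > As: both are in period 4; the period trend gives Ca the larger value.
Ba > Ca: Ba sits below Ca in group 2, so the down-group effect alone puts Ba larger.
Approximate values (pm): S 103, Ca 171, As 121, Ba 196.
So from smallest to largest: S < As < Ca < Ba.

S, As, Ca, Ba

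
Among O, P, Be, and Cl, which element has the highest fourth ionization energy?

Consider each +3 ion: O³⁺ still has 3 valence electrons; P³⁺ still has 2 valence electrons; Be³⁺ is already 1 electron into the core; Cl³⁺ still has 4 valence electrons.
Breaking into a closed-shell core is much more expensive than removing a leftover valence electron — Be has the largest IE_4 here.
Valence configurations: O³⁺ [He]2s²2p¹, P³⁺ [Ne]3s², Cl³⁺ [Ne]3s²3p².
The numbers (kJ/mol): O 7469, P 4964, Be 21007, Cl 5159.
So the fourth ionization energies run P < Cl < O < Be.

Be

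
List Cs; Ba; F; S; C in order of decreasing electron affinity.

Atoms with high Z_eff and room in the valence shell (especially the halogens) have the most exothermic electron affinities.
These span different periods and groups, so the two trends combine.
Cs > Ba: this pair runs against the simple trend — see the exception note.
C > Cs: relative to Cs, both the across-period and down-group shifts push C's electron affinity up.
S > C: period and group pull opposite ways; the across-period shift dominates (200 vs 122 kJ/mol).
F > S: relative to S, both the across-period and down-group shifts push F's electron affinity up.
Note the exception: Cs has a higher electron affinity than Ba, contrary to the simple trend — adding an electron to Ba (ns²) has to open a new, higher-energy np subshell, which is unfavourable.
Tabulated electron affinity (kJ/mol): C 122, F 328, S 200, Cs 46, Ba 14.
So from highest to lowest: F > S > C > Cs > Ba.

F > S > C > Cs > Ba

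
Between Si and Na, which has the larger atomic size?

Moving right in a period, electrons are added to the same shell under a stronger nuclear pull, so atoms get smaller; moving down, a new shell is opened and atoms get larger.
All lie in period 3, so atomic radius increases right to left.
So Na has the larger atomic size (Na > Si).

Na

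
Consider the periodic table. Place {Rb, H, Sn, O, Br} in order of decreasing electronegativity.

O > Br > H > Sn > Rb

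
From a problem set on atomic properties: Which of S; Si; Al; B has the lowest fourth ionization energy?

IE_4 is the cost of taking one more electron from the +3 cation: S³⁺ still has 3 valence electrons; Si³⁺ still has 1 valence electron; Al³⁺ is the bare [Ne] core; B³⁺ is the bare [He] core.
Breaking into a closed-shell core is much more expensive than removing a leftover valence electron — Al and B have the largest IE_4 here.
Valence configurations: S³⁺ [Ne]3s²3p¹, Si³⁺ [Ne]3s¹.
The numbers (kJ/mol): S 4556, Si 4356, Al 11577, B 25026.
Putting it together, IE_4: Si < S < Al < B.

Si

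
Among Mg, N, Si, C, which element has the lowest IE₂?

Mg

IE_2 is the cost of taking one more electron from the +1 cation: Mg⁺ still has 1 valence electron; N⁺ still has 4 valence electrons; Si⁺ still has 3 valence electrons; C⁺ still has 3 valence electrons.
All are still removing valence electrons, so compare the +1 ions as you would atoms: IE_2 generally rises across a period (higher Z_eff) and falls down a group (larger shell), subject to the usual subshell exceptions.
Valence configurations: Mg⁺ [Ne]3s¹, N⁺ [He]2s²2p², Si⁺ [Ne]3s²3p¹, C⁺ [He]2s²2p¹.
Tabulated IE_2 (kJ/mol): Mg 1451, N 2856, Si 1577, C 2353.
Overall IE_2 order: Mg < Si < C < N.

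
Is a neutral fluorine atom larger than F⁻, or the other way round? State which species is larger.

Forming F⁻ adds 1 electron to F. More electron–electron repulsion in the same shell, with unchanged nuclear charge, lets the cloud expand.
An anion is larger than its parent atom: F⁻ > F.

F⁻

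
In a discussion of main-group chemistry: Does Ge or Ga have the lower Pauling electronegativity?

Ga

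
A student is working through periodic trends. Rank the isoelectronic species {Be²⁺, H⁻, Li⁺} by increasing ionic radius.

All of these have 2 electrons, so size is governed by nuclear charge alone: the more protons, the stronger the pull on the same electron cloud, and the smaller the ion.
Nuclear charges: Be²⁺ (Z=4), Li⁺ (Z=3), H⁻ (Z=1).
Smallest to largest: Be²⁺ < Li⁺ < H⁻.

Be²⁺, Li⁺, H⁻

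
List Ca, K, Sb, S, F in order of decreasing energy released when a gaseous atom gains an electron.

F is in period 2, group 17; S is in period 3, group 16; K is in period 4, group 1; Ca is in period 4, group 2; Sb is in period 5, group 15.
EA tends to increase across a period and decrease down a group, though the pattern is less regular than for IE or radius.
Neither a single period nor a single group — weigh both effects.
K > Ca: this pair runs against the simple trend — see the exception note.
Sb > K: period and group pull opposite ways; the across-period shift dominates (103 vs 48 kJ/mol).
S > Sb: relative to Sb, both the across-period and down-group shifts push S's electron affinity up.
F > S: both effects reinforce here, so F is clearly the higher of the two.
Note the exception: K has a higher electron affinity than Ca, contrary to the simple trend — adding an electron to Ca (ns²) has to open a new, higher-energy np subshell, which is unfavourable.
Approximate values (kJ/mol): F 328, S 200, K 48, Ca 2, Sb 103.
So from highest to lowest: F > S > Sb > K > Ca.

F > S > Sb > K > Ca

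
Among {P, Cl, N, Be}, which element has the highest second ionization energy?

N

IE_2 is the cost of taking one more electron from the +1 cation: P⁺ still has 4 valence electrons; Cl⁺ still has 6 valence electrons; N⁺ still has 4 valence electrons; Be⁺ still has 1 valence electron.
All are still removing valence electrons, so compare the +1 ions as you would atoms: IE_2 generally rises across a period (higher Z_eff) and falls down a group (larger shell), subject to the usual subshell exceptions.
Valence configurations: P⁺ [Ne]3s²3p², Cl⁺ [Ne]3s²3p⁴, N⁺ [He]2s²2p², Be⁺ [He]2s¹.
Approximate IE_2 values (kJ/mol): P 1907, Cl 2298, N 2856, Be 1757.
Overall IE_2 order: Be < P < Cl < N.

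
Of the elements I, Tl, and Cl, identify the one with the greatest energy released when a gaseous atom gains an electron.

Cl is in period 3, group 17; I is in period 5, group 17; Tl is in period 6, group 13.
Adding an electron releases more energy for atoms nearer the top right (short of the noble gases).
These span different periods and groups, so the two trends combine.
I > Tl: both effects reinforce here, so I is clearly the higher of the two.
Cl > I: they share group 17; the group trend gives Cl the larger value.
Approximate values (kJ/mol): Cl 349, I 295, Tl 19.
The greatest energy released when a gaseous atom gains an electron among these belongs to Cl.

Cl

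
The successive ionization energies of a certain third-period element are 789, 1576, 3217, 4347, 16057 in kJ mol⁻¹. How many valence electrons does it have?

Look for the largest jump between consecutive ionization energies: IE5/IE4 ≈ 3.7, far larger than any earlier ratio.
That jump marks the point where a core electron is being removed. So the atom has 4 valence electrons.

4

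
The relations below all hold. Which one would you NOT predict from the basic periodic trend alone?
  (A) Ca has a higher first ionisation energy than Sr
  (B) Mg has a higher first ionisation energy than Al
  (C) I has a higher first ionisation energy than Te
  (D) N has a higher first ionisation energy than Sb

(B)

The general trend: first ionisation energy increases across a period and decreases down a group.
(A) Ca (period 4, group 2) vs Sr (period 5, group 2): the stated order agrees with the simple trend.
(B) Mg (period 3, group 2) vs Al (period 3, group 13): the stated order contradicts the simple trend.
(C) I (period 5, group 17) vs Te (period 5, group 16): the stated order agrees with the simple trend.
(D) N (period 2, group 15) vs Sb (period 5, group 15): the stated order agrees with the simple trend.
The exception is (B): Al's single 3p electron is easier to remove than one from Mg's filled 3s².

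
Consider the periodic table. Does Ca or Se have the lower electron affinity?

Ca is in period 4, group 2; Se is in period 4, group 16.
Atoms with high Z_eff and room in the valence shell (especially the halogens) have the most exothermic electron affinities.
All lie in period 4, so electron affinity increases left to right.
So Ca has the lower electron affinity (Ca < Se).

Ca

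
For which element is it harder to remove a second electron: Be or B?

B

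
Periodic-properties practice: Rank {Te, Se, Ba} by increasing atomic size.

Atomic radius shrinks across a period as nuclear charge pulls the same shell inward, and grows down a group as new shells are added.
Neither a single period nor a single group — weigh both effects.
Te > Se: Te sits below Se in group 16, so the down-group effect alone puts Te larger.
Ba > Te: both effects reinforce here, so Ba is clearly the larger of the two.
For reference (pm): Se 116, Te 136, Ba 196.
So from smallest to largest: Se < Te < Ba.

Se < Te < Ba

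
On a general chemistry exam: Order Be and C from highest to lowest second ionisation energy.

C, Be

The second ionization energy removes an electron from the +1 ion. For each element: Be⁺ still has 1 valence electron; C⁺ still has 3 valence electrons.
All are still removing valence electrons, so compare the +1 ions as you would atoms: IE_2 generally rises across a period (higher Z_eff) and falls down a group (larger shell), subject to the usual subshell exceptions.
Valence configurations: Be⁺ [He]2s¹, C⁺ [He]2s²2p¹.
Tabulated IE_2 (kJ/mol): Be 1757, C 2353.
So the second ionization energies run Be < C.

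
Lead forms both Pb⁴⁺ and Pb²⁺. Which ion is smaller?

Both ions have Z = 82 protons, but Pb⁴⁺ has lost more electrons, so its remaining electrons feel a larger effective nuclear charge per electron and are pulled in more tightly.
Higher positive charge → smaller ion, so Pb²⁺ > Pb⁴⁺.

Pb⁴⁺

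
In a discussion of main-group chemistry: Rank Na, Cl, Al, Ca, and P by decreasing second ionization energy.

IE_2 is the cost of taking one more electron from the +1 cation: Na⁺ is the bare [Ne] core; Cl⁺ still has 6 valence electrons; Al⁺ still has 2 valence electrons; Ca⁺ still has 1 valence electron; P⁺ still has 4 valence electrons.
Breaking into a closed-shell core is much more expensive than removing a leftover valence electron — Na has the largest IE_2 here.
Valence configurations: Cl⁺ [Ne]3s²3p⁴, Al⁺ [Ne]3s², Ca⁺ [Ar]4s¹, P⁺ [Ne]3s²3p².
Approximate IE_2 values (kJ/mol): Na 4562, Cl 2298, Al 1817, Ca 1145, P 1907.
Overall IE_2 order: Ca < Al < P < Cl < Na.

Na > Cl > P > Al > Ca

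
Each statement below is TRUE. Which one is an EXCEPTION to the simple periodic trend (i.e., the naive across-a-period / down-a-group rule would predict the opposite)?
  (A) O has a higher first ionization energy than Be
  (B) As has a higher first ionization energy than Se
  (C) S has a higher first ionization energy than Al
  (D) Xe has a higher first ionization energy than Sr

The general trend: first ionization energy increases across a period and decreases down a group.
(A) O (period 2, group 16) vs Be (period 2, group 2): the stated order agrees with the simple trend.
(B) As (period 4, group 15) vs Se (period 4, group 16): the stated order contradicts the simple trend.
(C) S (period 3, group 16) vs Al (period 3, group 13): the stated order agrees with the simple trend.
(D) Xe (period 5, group 18) vs Sr (period 5, group 2): the stated order agrees with the simple trend.
The exception is (B): Se (4p⁴) ionizes more easily than half-filled As (4p³).

(B)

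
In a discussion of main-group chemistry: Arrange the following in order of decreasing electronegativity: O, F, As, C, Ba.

F > O > C > As > Ba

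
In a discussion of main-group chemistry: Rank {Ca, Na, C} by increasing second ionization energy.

Ca < C < Na

Consider each +1 ion: Ca⁺ still has 1 valence electron; Na⁺ is the bare [Ne] core; C⁺ still has 3 valence electrons.
Pulling an electron out of a noble-gas core costs far more than removing a remaining valence electron, so Na sits at the high end of IE_2.
Valence configurations: Ca⁺ [Ar]4s¹, C⁺ [He]2s²2p¹.
Tabulated IE_2 (kJ/mol): Ca 1145, Na 4562, C 2353.
So the second ionization energies run Ca < C < Na.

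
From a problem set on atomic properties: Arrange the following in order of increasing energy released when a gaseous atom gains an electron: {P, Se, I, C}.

P < C < Se < I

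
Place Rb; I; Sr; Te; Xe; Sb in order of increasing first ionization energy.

Rb is in period 5, group 1; Sr is in period 5, group 2; Sb is in period 5, group 15; Te is in period 5, group 16; I is in period 5, group 17; Xe is in period 5, group 18.
First ionization energy rises across a period (greater Z_eff holds electrons more tightly) and falls down a group (valence electrons are farther from the nucleus).
All lie in period 5, so first ionization energy increases left to right.
So from lowest to highest: Rb < Sr < Sb < Te < I < Xe.

Rb, Sr, Sb, Te, I, Xe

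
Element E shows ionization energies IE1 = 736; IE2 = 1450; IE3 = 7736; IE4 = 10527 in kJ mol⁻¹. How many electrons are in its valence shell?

Look for the largest jump between consecutive ionization energies: IE3/IE2 ≈ 5.3, far larger than any earlier ratio.
That jump marks the point where a core electron is being removed. So the atom has 2 valence electrons.

2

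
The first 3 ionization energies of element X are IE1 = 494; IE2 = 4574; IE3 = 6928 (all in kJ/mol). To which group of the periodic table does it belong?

Look for the largest jump between consecutive ionization energies: IE2/IE1 ≈ 9.3, far larger than any earlier ratio.
That jump marks the point where a core electron is being removed. So the atom has 1 valence electron.
A main-group element with 1 valence electron is in group 1.

Group 1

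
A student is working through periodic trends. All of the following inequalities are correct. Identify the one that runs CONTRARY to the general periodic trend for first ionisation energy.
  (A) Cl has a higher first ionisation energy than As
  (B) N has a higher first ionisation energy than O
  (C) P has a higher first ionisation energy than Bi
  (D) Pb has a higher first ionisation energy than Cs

(B)

The general trend: first ionisation energy increases across a period and decreases down a group.
(A) Cl (period 3, group 17) vs As (period 4, group 15): the stated order agrees with the simple trend.
(B) N (period 2, group 15) vs O (period 2, group 16): the stated order contradicts the simple trend.
(C) P (period 3, group 15) vs Bi (period 6, group 15): the stated order agrees with the simple trend.
(D) Pb (period 6, group 14) vs Cs (period 6, group 1): the stated order agrees with the simple trend.
The exception is (B): pairing an electron in O's 2p⁴ costs repulsion energy, so O ionizes more easily than half-filled N (2p³).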